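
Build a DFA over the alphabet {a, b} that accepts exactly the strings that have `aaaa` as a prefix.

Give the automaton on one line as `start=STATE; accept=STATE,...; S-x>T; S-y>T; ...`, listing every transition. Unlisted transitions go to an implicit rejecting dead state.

Walk along `aaaa` while the input agrees: from q0 take `a` to q1, and so on. Any deviation drops to the rejecting sink q5. Once q4 is reached the prefix is confirmed and every continuation is accepted.
A 6-state machine:
        a   b  
>  q0   q1  q5 
   q1   q2  q5 
   q2   q3  q5 
   q3   q4  q5 
 * q4   q4  q4 
   q5   q5  q5 
(> = start, * = accepting)

start=q0; accept=q4; q0-a>q1; q0-b>q5; q1-a>q2; q1-b>q5; q2-a>q3; q2-b>q5; q3-a>q4; q3-b>q5; q4-a>q4; q4-b>q4; q5-a>q5; q5-b>q5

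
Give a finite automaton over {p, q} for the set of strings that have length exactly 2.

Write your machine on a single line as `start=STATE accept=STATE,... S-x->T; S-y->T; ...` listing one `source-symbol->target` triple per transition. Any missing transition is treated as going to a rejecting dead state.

start=S0; accept=S2; S0-p->S1; S0-q->S1; S1-p->S2; S1-q->S2; S2-p->S3; S2-q->S3; S3-p->S3; S3-q->S3

Count input length up to 3: every symbol moves from S0 toward S3, which means 'more than 2' and absorbs. Accept from {S2}.
A 4-state machine:
        p   q  
>  S0   S1  S1 
   S1   S2  S2 
 * S2   S3  S3 
   S3   S3  S3 
(> = start, * = accepting)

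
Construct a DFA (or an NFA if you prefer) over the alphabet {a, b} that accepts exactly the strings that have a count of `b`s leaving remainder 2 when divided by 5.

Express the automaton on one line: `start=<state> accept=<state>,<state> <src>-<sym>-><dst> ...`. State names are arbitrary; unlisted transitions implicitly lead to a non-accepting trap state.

start=q0 accept=q2 q0-a->q0 q0-b->q1 q1-a->q1 q1-b->q2 q2-a->q2 q2-b->q3 q3-a->q3 q3-b->q4 q4-a->q4 q4-b->q0

The only thing that matters is how many `b`s have appeared, reduced mod 5. Use one state per residue: q0 for 0, …, q4 for 4. Reading `b` moves to the next residue; anything else stays put. q2 is accepting.
5 states suffice.
        a   b  
>  q0   q0  q1 
   q1   q1  q2 
 * q2   q2  q3 
   q3   q3  q4 
   q4   q4  q0 
(> = start, * = accepting)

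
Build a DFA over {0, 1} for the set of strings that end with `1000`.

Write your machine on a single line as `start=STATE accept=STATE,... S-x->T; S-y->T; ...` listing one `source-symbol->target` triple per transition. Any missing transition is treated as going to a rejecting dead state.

start=S0; accept=S4; S0-0->S0; S0-1->S1; S1-0->S2; S1-1->S1; S2-0->S3; S2-1->S1; S3-0->S4; S3-1->S1; S4-0->S0; S4-1->S1

Remember how much of `1000` the current input suffix matches. State S0 means no match yet; S1 means the last symbol is `1`; S2 means the last 2 symbols are `10`; S3 means the last 3 symbols are `100`; S4 means the last 4 symbols are `1000`. Only S4 accepts. On a mismatch, fall back to the longest proper suffix that is still a prefix of `1000`.
With 5 states:
        0   1  
>  S0   S0  S1 
   S1   S2  S1 
   S2   S3  S1 
   S3   S4  S1 
 * S4   S0  S1 
(> = start, * = accepting)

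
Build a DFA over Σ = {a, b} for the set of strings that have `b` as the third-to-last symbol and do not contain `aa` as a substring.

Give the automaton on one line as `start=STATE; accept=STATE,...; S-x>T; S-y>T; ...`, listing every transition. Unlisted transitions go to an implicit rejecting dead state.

Run two small machines in parallel and take their product. One (15 states) tracks the last 3 symbols read; the other (3 states) tracks partial matches of the forbidden pattern `aa`. Each combined state is a pair, one component from each; accept when both components accept.
With 20 states:
          a    b  
>  q0     q1   q2 
   q1     q3   q4 
   q2     q5   q6 
   q3     q7   q8 
   q4     q9  q10 
   q5    q11  q12 
   q6    q13  q14 
   q7     q7   q8 
   q8    q15  q16 
   q9    q11  q12 
   q10   q13  q14 
   q11    q7   q8 
 * q12    q9  q10 
 * q13   q11  q12 
 * q14   q13  q14 
   q15   q11  q17 
   q16   q18  q19 
   q17   q15  q16 
   q18   q11  q17 
   q19   q18  q19 
(> = start, * = accepting)

start=q0; accept=q12,q13,q14; q0-a>q1; q0-b>q2; q1-a>q3; q1-b>q4; q2-a>q5; q2-b>q6; q3-a>q7; q3-b>q8; q4-a>q9; q4-b>q10; q5-a>q11; q5-b>q12; q6-a>q13; q6-b>q14; q7-a>q7; q7-b>q8; q8-a>q15; q8-b>q16; q9-a>q11; q9-b>q12; q10-a>q13; q10-b>q14; q11-a>q7; q11-b>q8; q12-a>q9; q12-b>q10; q13-a>q11; q13-b>q12; q14-a>q13; q14-b>q14; q15-a>q11; q15-b>q17; q16-a>q18; q16-b>q19; q17-a>q15; q17-b>q16; q18-a>q11; q18-b>q17; q19-a>q18; q19-b>q19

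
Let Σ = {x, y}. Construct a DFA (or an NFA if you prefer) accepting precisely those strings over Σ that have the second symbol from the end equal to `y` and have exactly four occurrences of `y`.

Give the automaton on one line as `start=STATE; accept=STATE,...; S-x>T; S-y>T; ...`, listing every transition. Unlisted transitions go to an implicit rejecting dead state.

start=s0; accept=s5,s7; s0-x>s0; s0-y>s1; s1-x>s1; s1-y>s2; s2-x>s2; s2-y>s3; s3-x>s4; s3-y>s5; s4-x>s4; s4-y>s6; s5-x>s7; s5-y>s8; s6-x>s7; s6-y>s8; s7-x>s8; s7-y>s8; s8-x>s8; s8-y>s8

Handle the two conditions separately and then intersect. The first has 7 states tracking the last 2 symbols read; the second has 6 states tracking the count of `y`s, saturating at 5. A product state is a pair (one from each), accepting exactly when both do. Equivalent product states are then merged.
        x   y  
>  s0   s0  s1 
   s1   s1  s2 
   s2   s2  s3 
   s3   s4  s5 
   s4   s4  s6 
 * s5   s7  s8 
   s6   s7  s8 
 * s7   s8  s8 
   s8   s8  s8 
(> = start, * = accepting)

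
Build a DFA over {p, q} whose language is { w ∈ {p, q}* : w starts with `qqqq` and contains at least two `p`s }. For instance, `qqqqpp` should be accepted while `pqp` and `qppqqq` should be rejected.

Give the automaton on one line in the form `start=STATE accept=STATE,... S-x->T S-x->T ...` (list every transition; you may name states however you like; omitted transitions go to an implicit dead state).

start=A accept=H A-p->B A-q->C B-p->B B-q->B C-p->B C-q->D D-p->B D-q->E E-p->B E-q->F F-p->G F-q->F G-p->H G-q->G H-p->H H-q->H

Run two small machines in parallel and take their product. The first has 6 states tracking whether the input so far still matches the prefix `qqqq`; the second has 4 states tracking the count of `p`s, saturating at 3. A product state is a pair (one from each), accepting exactly when both do. Equivalent product states are then merged.
       p  q 
>  A   B  C 
   B   B  B 
   C   B  D 
   D   B  E 
   E   B  F 
   F   G  F 
   G   H  G 
 * H   H  H 
(> = start, * = accepting)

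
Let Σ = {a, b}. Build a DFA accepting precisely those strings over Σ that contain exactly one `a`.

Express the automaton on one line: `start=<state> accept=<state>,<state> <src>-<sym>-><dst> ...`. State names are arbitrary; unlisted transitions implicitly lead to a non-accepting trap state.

start=S0 accept=S1 S0-a->S1 S0-b->S0 S1-a->S2 S1-b->S1 S2-a->S2 S2-b->S2

Only the number of `a`s matters, and only up to 2. Make a chain S0 → S1 → S2 advanced by each `a` (with S2 absorbing); every other symbol self-loops. The accepting set is {S1}.
With 3 states:
        a   b  
>  S0   S1  S0 
 * S1   S2  S1 
   S2   S2  S2 
(> = start, * = accepting)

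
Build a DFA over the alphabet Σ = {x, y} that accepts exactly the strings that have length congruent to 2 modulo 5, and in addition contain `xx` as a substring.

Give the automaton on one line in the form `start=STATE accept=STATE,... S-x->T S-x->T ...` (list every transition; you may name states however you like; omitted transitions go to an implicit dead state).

Run two small machines in parallel and take their product. One (5 states) tracks the input length modulo 5; the other (3 states) tracks whether and how much of `xx` has been seen. Each combined state is a pair, one component from each; accept when both components accept.
          x    y  
>  s0     s1   s2 
   s1     s3   s4 
   s2     s5   s4 
 * s3     s6   s6 
   s4     s7   s8 
   s5     s6   s8 
   s6     s9   s9 
   s7     s9  s10 
   s8    s11  s10 
   s9    s12  s12 
   s10   s13   s0 
   s11   s12   s0 
   s12   s14  s14 
   s13   s14   s2 
   s14    s3   s3 
(> = start, * = accepting)

start=s0 accept=s3 s0-x->s1 s0-y->s2 s1-x->s3 s1-y->s4 s2-x->s5 s2-y->s4 s3-x->s6 s3-y->s6 s4-x->s7 s4-y->s8 s5-x->s6 s5-y->s8 s6-x->s9 s6-y->s9 s7-x->s9 s7-y->s10 s8-x->s11 s8-y->s10 s9-x->s12 s9-y->s12 s10-x->s13 s10-y->s0 s11-x->s12 s11-y->s0 s12-x->s14 s12-y->s14 s13-x->s14 s13-y->s2 s14-x->s3 s14-y->s3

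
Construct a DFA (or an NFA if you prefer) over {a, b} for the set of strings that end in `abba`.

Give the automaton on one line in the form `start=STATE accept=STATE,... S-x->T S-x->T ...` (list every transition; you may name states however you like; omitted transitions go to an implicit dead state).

Let each state record the length of the longest suffix of the input read so far that is also a prefix of `abba`. S1 means the last symbol is `a`; S2 means the last 2 symbols are `ab`; S3 means the last 3 symbols are `abb`; S4 means the last 4 symbols are `abba`. Accept only at S4, where the string currently ends in `abba`.
5 states suffice.
        a   b  
>  S0   S1  S0 
   S1   S1  S2 
   S2   S1  S3 
   S3   S4  S0 
 * S4   S1  S2 
(> = start, * = accepting)

start=S0 accept=S4 S0-a->S1 S0-b->S0 S1-a->S1 S1-b->S2 S2-a->S1 S2-b->S3 S3-a->S4 S3-b->S0 S4-a->S1 S4-b->S2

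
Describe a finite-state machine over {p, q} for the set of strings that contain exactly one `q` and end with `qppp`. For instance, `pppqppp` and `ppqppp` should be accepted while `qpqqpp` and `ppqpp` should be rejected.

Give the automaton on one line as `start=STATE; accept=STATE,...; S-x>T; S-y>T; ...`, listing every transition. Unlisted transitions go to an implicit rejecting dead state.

Build one automaton per condition and run them in lockstep. One (3 states) tracks the count of `q`s, saturating at 2; the other (5 states) tracks how much of the suffix `qppp` has currently been matched. Each combined state is a pair, one component from each; accept when both components accept. Minimizing collapses redundant product states.
With 6 states:
       p  q 
>  A   A  B 
   B   C  D 
   C   E  D 
   D   D  D 
   E   F  D 
 * F   D  D 
(> = start, * = accepting)

start=A; accept=F; A-p>A; A-q>B; B-p>C; B-q>D; C-p>E; C-q>D; D-p>D; D-q>D; E-p>F; E-q>D; F-p>D; F-q>D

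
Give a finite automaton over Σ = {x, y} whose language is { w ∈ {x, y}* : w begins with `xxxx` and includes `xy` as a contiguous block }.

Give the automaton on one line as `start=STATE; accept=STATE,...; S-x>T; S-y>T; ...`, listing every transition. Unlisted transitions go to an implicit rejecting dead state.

Build one automaton per condition and run them in lockstep. One (6 states) tracks whether the input so far still matches the prefix `xxxx`; the other (3 states) tracks whether and how much of `xy` has been seen. Each combined state is a pair, one component from each; accept when both components accept. After merging equivalent states the machine shrinks.
A 7-state machine:
        x   y  
>  q0   q1  q2 
   q1   q3  q2 
   q2   q2  q2 
   q3   q4  q2 
   q4   q5  q2 
   q5   q5  q6 
 * q6   q6  q6 
(> = start, * = accepting)

start=q0; accept=q6; q0-x>q1; q0-y>q2; q1-x>q3; q1-y>q2; q2-x>q2; q2-y>q2; q3-x>q4; q3-y>q2; q4-x>q5; q4-y>q2; q5-x>q5; q5-y>q6; q6-x>q6; q6-y>q6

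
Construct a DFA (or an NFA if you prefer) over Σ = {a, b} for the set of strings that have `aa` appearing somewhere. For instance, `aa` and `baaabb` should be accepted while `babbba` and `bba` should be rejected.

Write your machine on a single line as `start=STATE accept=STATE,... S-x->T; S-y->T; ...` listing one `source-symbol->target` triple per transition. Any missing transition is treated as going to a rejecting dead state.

start=s0; accept=s2; s0-a->s1; s0-b->s0; s1-a->s2; s1-b->s0; s2-a->s2; s2-b->s2

Track how much of `aa` has been matched so far: state s0 is no progress, s2 is the absorbing accept state reached once `aa` has occurred. Intermediate states record partial matches; on a mismatch, fall back to the longest reusable overlap.
        a   b  
>  s0   s1  s0 
   s1   s2  s0 
 * s2   s2  s2 
(> = start, * = accepting)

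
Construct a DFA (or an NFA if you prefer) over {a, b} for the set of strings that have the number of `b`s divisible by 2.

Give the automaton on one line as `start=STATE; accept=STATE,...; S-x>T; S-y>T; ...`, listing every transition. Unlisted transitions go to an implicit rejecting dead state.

start=s0; accept=s0; s0-a>s0; s0-b>s1; s1-a>s1; s1-b>s0

Keep the running count of `b`s modulo 2: each `b` advances along the cycle s0 → s1 → s0 while other symbols loop. Accept at s0.
        a   b  
>* s0   s0  s1 
   s1   s1  s0 
(> = start, * = accepting)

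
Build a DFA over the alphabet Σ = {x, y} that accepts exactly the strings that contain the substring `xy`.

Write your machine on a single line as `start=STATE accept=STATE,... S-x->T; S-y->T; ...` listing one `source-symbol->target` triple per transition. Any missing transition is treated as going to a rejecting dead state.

States A..B record the length of the longest prefix of `xy` that matches the current input suffix. Reaching C means `xy` has been seen, and we stay there forever. Accept from C.
       x  y 
>  A   B  A 
   B   B  C 
 * C   C  C 
(> = start, * = accepting)

start=A; accept=C; A-x->B; A-y->A; B-x->B; B-y->C; C-x->C; C-y->C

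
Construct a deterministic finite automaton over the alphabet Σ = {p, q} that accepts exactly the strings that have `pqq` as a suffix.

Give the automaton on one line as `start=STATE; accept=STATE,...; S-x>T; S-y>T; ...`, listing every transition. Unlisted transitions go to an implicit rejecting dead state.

Let each state record the length of the longest suffix of the input read so far that is also a prefix of `pqq`. S1 means the last symbol is `p`; S2 means the last 2 symbols are `pq`; S3 means the last 3 symbols are `pqq`. Accept only at S3, where the string currently ends in `pqq`.
        p   q  
>  S0   S1  S0 
   S1   S1  S2 
   S2   S1  S3 
 * S3   S1  S0 
(> = start, * = accepting)

start=S0; accept=S3; S0-p>S1; S0-q>S0; S1-p>S1; S1-q>S2; S2-p>S1; S2-q>S3; S3-p>S1; S3-q>S0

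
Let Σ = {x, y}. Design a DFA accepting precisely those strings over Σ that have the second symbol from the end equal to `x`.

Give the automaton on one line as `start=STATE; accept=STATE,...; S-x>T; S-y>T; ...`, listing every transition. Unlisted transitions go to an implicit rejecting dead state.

Because acceptance depends on a position counted from the end, the machine has to buffer the most recent 2 symbols. Make each state the string of the last up-to-2 symbols read; on input `x` shift the window left and append `x`. Accept when the buffered window has length 2 and begins with `x`.
With 7 states:
        x   y  
>  s0   s1  s2 
   s1   s3  s4 
   s2   s5  s6 
 * s3   s3  s4 
 * s4   s5  s6 
   s5   s3  s4 
   s6   s5  s6 
(> = start, * = accepting)

start=s0; accept=s3,s4; s0-x>s1; s0-y>s2; s1-x>s3; s1-y>s4; s2-x>s5; s2-y>s6; s3-x>s3; s3-y>s4; s4-x>s5; s4-y>s6; s5-x>s3; s5-y>s4; s6-x>s5; s6-y>s6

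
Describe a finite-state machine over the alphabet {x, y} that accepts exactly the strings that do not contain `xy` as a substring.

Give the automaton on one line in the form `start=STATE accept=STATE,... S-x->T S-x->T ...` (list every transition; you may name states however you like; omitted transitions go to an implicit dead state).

Track partial matches of the forbidden pattern `xy`. State q2 is a dead state reached once `xy` has occurred; every other state accepts. q0 means no part of `xy` is currently matched.
With 3 states:
        x   y  
>* q0   q1  q0 
 * q1   q1  q2 
   q2   q2  q2 
(> = start, * = accepting)

start=q0 accept=q0,q1 q0-x->q1 q0-y->q0 q1-x->q1 q1-y->q2 q2-x->q2 q2-y->q2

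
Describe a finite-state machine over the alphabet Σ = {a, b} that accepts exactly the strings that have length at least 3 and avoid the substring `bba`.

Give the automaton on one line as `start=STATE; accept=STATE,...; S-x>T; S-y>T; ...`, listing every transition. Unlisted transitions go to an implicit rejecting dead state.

Handle the two conditions separately and then intersect. The first has 5 states tracking the input length, saturating at 4; the second has 4 states tracking partial matches of the forbidden pattern `bba`. A product state is a pair (one from each), accepting exactly when both do.
A 14-state machine:
          a    b  
>  S0     S1   S2 
   S1     S3   S4 
   S2     S3   S5 
   S3     S6   S7 
   S4     S6   S8 
   S5     S9   S8 
 * S6    S10  S11 
 * S7    S10  S12 
 * S8    S13  S12 
   S9    S13  S13 
 * S10   S10  S11 
 * S11   S10  S12 
 * S12   S13  S12 
   S13   S13  S13 
(> = start, * = accepting)

start=S0; accept=S6,S7,S8,S10,S11,S12; S0-a>S1; S0-b>S2; S1-a>S3; S1-b>S4; S2-a>S3; S2-b>S5; S3-a>S6; S3-b>S7; S4-a>S6; S4-b>S8; S5-a>S9; S5-b>S8; S6-a>S10; S6-b>S11; S7-a>S10; S7-b>S12; S8-a>S13; S8-b>S12; S9-a>S13; S9-b>S13; S10-a>S10; S10-b>S11; S11-a>S10; S11-b>S12; S12-a>S13; S12-b>S12; S13-a>S13; S13-b>S13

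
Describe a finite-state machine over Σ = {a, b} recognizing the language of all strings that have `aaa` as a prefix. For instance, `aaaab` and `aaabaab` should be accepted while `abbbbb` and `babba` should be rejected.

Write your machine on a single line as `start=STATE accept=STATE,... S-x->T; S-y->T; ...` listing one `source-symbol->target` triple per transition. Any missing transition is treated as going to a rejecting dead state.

start=s0; accept=s3; s0-a->s1; s0-b->s4; s1-a->s2; s1-b->s4; s2-a->s3; s2-b->s4; s3-a->s3; s3-b->s3; s4-a->s4; s4-b->s4

Check the first 3 symbols one by one: s0 through s2 record how many have matched `aaa` so far; any wrong symbol goes to the dead state s4. After all 3 match we enter the accepting sink s3.
        a   b  
>  s0   s1  s4 
   s1   s2  s4 
   s2   s3  s4 
 * s3   s3  s3 
   s4   s4  s4 
(> = start, * = accepting)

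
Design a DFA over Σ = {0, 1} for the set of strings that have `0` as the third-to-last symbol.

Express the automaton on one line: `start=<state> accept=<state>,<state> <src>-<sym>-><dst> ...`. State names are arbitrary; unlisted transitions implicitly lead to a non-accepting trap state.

Because acceptance depends on a position counted from the end, the machine has to buffer the most recent 3 symbols. Make each state the string of the last up-to-3 symbols read; on input `x` shift the window left and append `x`. Accept when the buffered window has length 3 and begins with `0`.
15 states suffice.
       0  1 
>  A   B  C 
   B   D  E 
   C   F  G 
   D   H  I 
   E   J  K 
   F   L  M 
   G   N  O 
 * H   H  I 
 * I   J  K 
 * J   L  M 
 * K   N  O 
   L   H  I 
   M   J  K 
   N   L  M 
   O   N  O 
(> = start, * = accepting)

start=A accept=H,I,J,K A-0->B A-1->C B-0->D B-1->E C-0->F C-1->G D-0->H D-1->I E-0->J E-1->K F-0->L F-1->M G-0->N G-1->O H-0->H H-1->I I-0->J I-1->K J-0->L J-1->M K-0->N K-1->O L-0->H L-1->I M-0->J M-1->K N-0->L N-1->M O-0->N O-1->O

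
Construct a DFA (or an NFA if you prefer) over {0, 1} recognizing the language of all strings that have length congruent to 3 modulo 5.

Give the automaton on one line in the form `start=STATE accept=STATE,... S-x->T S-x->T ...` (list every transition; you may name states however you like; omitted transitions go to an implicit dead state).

Count input length modulo 5: every symbol advances one step around the cycle A → B → C → D → E → A. Accept at D.
5 states suffice.
       0  1 
>  A   B  B 
   B   C  C 
   C   D  D 
 * D   E  E 
   E   A  A 
(> = start, * = accepting)

start=A accept=D A-0->B A-1->B B-0->C B-1->C C-0->D C-1->D D-0->E D-1->E E-0->A E-1->A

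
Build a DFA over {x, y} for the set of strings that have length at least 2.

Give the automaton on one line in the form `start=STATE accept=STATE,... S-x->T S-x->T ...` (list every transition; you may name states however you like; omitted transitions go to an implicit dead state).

start=q0 accept=q2,q3 q0-x->q1 q0-y->q1 q1-x->q2 q1-y->q2 q2-x->q3 q2-y->q3 q3-x->q3 q3-y->q3

Count input length up to 3: every symbol moves from q0 toward q3, which means 'more than 2' and absorbs. Accept from {q2, q3}.
A 4-state machine:
        x   y  
>  q0   q1  q1 
   q1   q2  q2 
 * q2   q3  q3 
 * q3   q3  q3 
(> = start, * = accepting)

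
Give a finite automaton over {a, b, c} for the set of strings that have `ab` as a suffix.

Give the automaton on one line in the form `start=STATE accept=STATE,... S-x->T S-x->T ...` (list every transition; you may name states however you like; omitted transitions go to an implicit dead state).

start=q0 accept=q2 q0-a->q1 q0-b->q0 q0-c->q0 q1-a->q1 q1-b->q2 q1-c->q0 q2-a->q1 q2-b->q0 q2-c->q0

Let each state record the length of the longest suffix of the input read so far that is also a prefix of `ab`. q1 means the last symbol is `a`; q2 means the last 2 symbols are `ab`. Accept only at q2, where the string currently ends in `ab`.
        a   b   c  
>  q0   q1  q0  q0 
   q1   q1  q2  q0 
 * q2   q1  q0  q0 
(> = start, * = accepting)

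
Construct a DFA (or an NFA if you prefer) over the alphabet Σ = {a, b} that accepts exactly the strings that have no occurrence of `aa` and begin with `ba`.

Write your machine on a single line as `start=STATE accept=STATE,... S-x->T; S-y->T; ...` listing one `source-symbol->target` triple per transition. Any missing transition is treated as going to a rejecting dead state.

start=S0; accept=S3,S4; S0-a->S1; S0-b->S2; S1-a->S1; S1-b->S1; S2-a->S3; S2-b->S1; S3-a->S1; S3-b->S4; S4-a->S3; S4-b->S4

Handle the two conditions separately and then intersect. The first has 3 states tracking partial matches of the forbidden pattern `aa`; the second has 4 states tracking whether the input so far still matches the prefix `ba`. A product state is a pair (one from each), accepting exactly when both do. Minimizing collapses redundant product states.
A 5-state machine:
        a   b  
>  S0   S1  S2 
   S1   S1  S1 
   S2   S3  S1 
 * S3   S1  S4 
 * S4   S3  S4 
(> = start, * = accepting)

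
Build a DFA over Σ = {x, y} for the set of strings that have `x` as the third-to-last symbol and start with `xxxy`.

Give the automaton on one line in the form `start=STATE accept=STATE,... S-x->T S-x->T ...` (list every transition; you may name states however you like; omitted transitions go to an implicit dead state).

Run two small machines in parallel and take their product. One (15 states) tracks the last 3 symbols read; the other (6 states) tracks whether the input so far still matches the prefix `xxxy`. Each combined state is a pair, one component from each; accept when both components accept.
          x    y  
>  q0     q1   q2 
   q1     q3   q4 
   q2     q5   q6 
   q3     q7   q8 
   q4     q9  q10 
   q5    q11  q12 
   q6    q13  q14 
   q7    q15  q16 
   q8     q9  q10 
   q9    q11  q12 
   q10   q13  q14 
   q11   q15   q8 
   q12    q9  q10 
   q13   q11  q12 
   q14   q13  q14 
   q15   q15   q8 
 * q16   q17  q18 
 * q17   q19  q20 
 * q18   q21  q22 
   q19   q23  q16 
   q20   q17  q18 
   q21   q19  q20 
   q22   q21  q22 
 * q23   q23  q16 
(> = start, * = accepting)

start=q0 accept=q16,q17,q18,q23 q0-x->q1 q0-y->q2 q1-x->q3 q1-y->q4 q2-x->q5 q2-y->q6 q3-x->q7 q3-y->q8 q4-x->q9 q4-y->q10 q5-x->q11 q5-y->q12 q6-x->q13 q6-y->q14 q7-x->q15 q7-y->q16 q8-x->q9 q8-y->q10 q9-x->q11 q9-y->q12 q10-x->q13 q10-y->q14 q11-x->q15 q11-y->q8 q12-x->q9 q12-y->q10 q13-x->q11 q13-y->q12 q14-x->q13 q14-y->q14 q15-x->q15 q15-y->q8 q16-x->q17 q16-y->q18 q17-x->q19 q17-y->q20 q18-x->q21 q18-y->q22 q19-x->q23 q19-y->q16 q20-x->q17 q20-y->q18 q21-x->q19 q21-y->q20 q22-x->q21 q22-y->q22 q23-x->q23 q23-y->q16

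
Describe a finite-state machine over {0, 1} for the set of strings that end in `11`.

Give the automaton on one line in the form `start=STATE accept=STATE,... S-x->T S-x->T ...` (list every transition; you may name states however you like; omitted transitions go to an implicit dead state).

start=q0 accept=q2 q0-0->q0 q0-1->q1 q1-0->q0 q1-1->q2 q2-0->q0 q2-1->q2

Remember how much of `11` the current input suffix matches. State q0 means no match yet; q1 means the last symbol is `1`; q2 means the last 2 symbols are `11`. Only q2 accepts. On a mismatch, fall back to the longest proper suffix that is still a prefix of `11`.
With 3 states:
        0   1  
>  q0   q0  q1 
   q1   q0  q2 
 * q2   q0  q2 
(> = start, * = accepting)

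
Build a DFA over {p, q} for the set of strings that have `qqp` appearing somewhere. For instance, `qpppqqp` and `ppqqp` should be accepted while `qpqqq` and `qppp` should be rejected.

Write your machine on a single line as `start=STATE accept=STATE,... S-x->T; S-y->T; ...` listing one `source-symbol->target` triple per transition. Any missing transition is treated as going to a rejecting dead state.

start=A; accept=D; A-p->A; A-q->B; B-p->A; B-q->C; C-p->D; C-q->C; D-p->D; D-q->D

States A..C record the length of the longest prefix of `qqp` that matches the current input suffix. Reaching D means `qqp` has been seen, and we stay there forever. Accept from D.
4 states suffice.
       p  q 
>  A   A  B 
   B   A  C 
   C   D  C 
 * D   D  D 
(> = start, * = accepting)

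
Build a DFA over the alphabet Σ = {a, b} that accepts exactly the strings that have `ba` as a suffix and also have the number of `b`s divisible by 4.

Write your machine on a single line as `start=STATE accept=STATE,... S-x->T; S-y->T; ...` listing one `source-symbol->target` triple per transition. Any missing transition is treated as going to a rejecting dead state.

Handle the two conditions separately and then intersect. The first has 3 states tracking how much of the suffix `ba` has currently been matched; the second has 4 states tracking the count of `b`s modulo 4. A product state is a pair (one from each), accepting exactly when both do.
12 states suffice.
          a    b  
>  S0     S0   S1 
   S1     S2   S3 
   S2     S4   S3 
   S3     S5   S6 
   S4     S4   S3 
   S5     S7   S6 
   S6     S8   S9 
   S7     S7   S6 
   S8    S10   S9 
   S9    S11   S1 
   S10   S10   S9 
 * S11    S0   S1 
(> = start, * = accepting)

start=S0; accept=S11; S0-a->S0; S0-b->S1; S1-a->S2; S1-b->S3; S2-a->S4; S2-b->S3; S3-a->S5; S3-b->S6; S4-a->S4; S4-b->S3; S5-a->S7; S5-b->S6; S6-a->S8; S6-b->S9; S7-a->S7; S7-b->S6; S8-a->S10; S8-b->S9; S9-a->S11; S9-b->S1; S10-a->S10; S10-b->S9; S11-a->S0; S11-b->S1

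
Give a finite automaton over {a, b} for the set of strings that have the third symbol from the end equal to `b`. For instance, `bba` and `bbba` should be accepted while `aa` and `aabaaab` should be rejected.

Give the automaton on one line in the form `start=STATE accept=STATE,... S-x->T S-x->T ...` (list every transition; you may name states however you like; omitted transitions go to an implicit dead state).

start=q0 accept=q11,q12,q13,q14 q0-a->q1 q0-b->q2 q1-a->q3 q1-b->q4 q2-a->q5 q2-b->q6 q3-a->q7 q3-b->q8 q4-a->q9 q4-b->q10 q5-a->q11 q5-b->q12 q6-a->q13 q6-b->q14 q7-a->q7 q7-b->q8 q8-a->q9 q8-b->q10 q9-a->q11 q9-b->q12 q10-a->q13 q10-b->q14 q11-a->q7 q11-b->q8 q12-a->q9 q12-b->q10 q13-a->q11 q13-b->q12 q14-a->q13 q14-b->q14

A DFA must remember the last 3 symbols (since which symbol is third-to-last isn't known until the input ends). Use one state per possible window of the last ≤3 symbols; accept from those whose window starts with `b`.
          a    b  
>  q0     q1   q2 
   q1     q3   q4 
   q2     q5   q6 
   q3     q7   q8 
   q4     q9  q10 
   q5    q11  q12 
   q6    q13  q14 
   q7     q7   q8 
   q8     q9  q10 
   q9    q11  q12 
   q10   q13  q14 
 * q11    q7   q8 
 * q12    q9  q10 
 * q13   q11  q12 
 * q14   q13  q14 
(> = start, * = accepting)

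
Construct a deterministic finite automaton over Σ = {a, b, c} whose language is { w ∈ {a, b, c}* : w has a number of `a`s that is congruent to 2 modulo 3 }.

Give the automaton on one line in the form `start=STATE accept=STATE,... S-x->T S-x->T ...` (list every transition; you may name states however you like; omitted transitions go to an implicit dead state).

Keep the running count of `a`s modulo 3: each `a` advances along the cycle q0 → q1 → q2 → q0 while other symbols loop. Accept at q2.
With 3 states:
        a   b   c  
>  q0   q1  q0  q0 
   q1   q2  q1  q1 
 * q2   q0  q2  q2 
(> = start, * = accepting)

start=q0 accept=q2 q0-a->q1 q0-b->q0 q0-c->q0 q1-a->q2 q1-b->q1 q1-c->q1 q2-a->q0 q2-b->q2 q2-c->q2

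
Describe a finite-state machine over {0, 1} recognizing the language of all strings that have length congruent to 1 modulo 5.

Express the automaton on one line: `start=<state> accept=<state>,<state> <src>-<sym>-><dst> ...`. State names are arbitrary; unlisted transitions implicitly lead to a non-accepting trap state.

start=q0 accept=q1 q0-0->q1 q0-1->q1 q1-0->q2 q1-1->q2 q2-0->q3 q2-1->q3 q3-0->q4 q3-1->q4 q4-0->q0 q4-1->q0

Count input length modulo 5: every symbol advances one step around the cycle q0 → q1 → q2 → q3 → q4 → q0. Accept at q1.
A 5-state machine:
        0   1  
>  q0   q1  q1 
 * q1   q2  q2 
   q2   q3  q3 
   q3   q4  q4 
   q4   q0  q0 
(> = start, * = accepting)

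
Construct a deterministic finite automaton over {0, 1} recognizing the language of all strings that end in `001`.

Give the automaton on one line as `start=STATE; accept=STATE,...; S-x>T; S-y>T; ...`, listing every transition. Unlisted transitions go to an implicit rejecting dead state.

start=q0; accept=q3; q0-0>q1; q0-1>q0; q1-0>q2; q1-1>q0; q2-0>q2; q2-1>q3; q3-0>q1; q3-1>q0

Remember how much of `001` the current input suffix matches. State q0 means no match yet; q1 means the last symbol is `0`; q2 means the last 2 symbols are `00`; q3 means the last 3 symbols are `001`. Only q3 accepts. On a mismatch, fall back to the longest proper suffix that is still a prefix of `001`.
        0   1  
>  q0   q1  q0 
   q1   q2  q0 
   q2   q2  q3 
 * q3   q1  q0 
(> = start, * = accepting)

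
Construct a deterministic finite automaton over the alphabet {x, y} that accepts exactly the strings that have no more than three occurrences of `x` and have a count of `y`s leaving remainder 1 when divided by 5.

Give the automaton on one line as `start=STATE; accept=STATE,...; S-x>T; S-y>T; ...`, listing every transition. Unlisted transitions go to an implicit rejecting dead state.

Run two small machines in parallel and take their product. The first has 5 states tracking the count of `x`s, saturating at 4; the second has 5 states tracking the count of `y`s modulo 5. A product state is a pair (one from each), accepting exactly when both do. Minimizing collapses redundant product states.
21 states suffice.
          x    y  
>  S0     S1   S2 
   S1     S3   S4 
 * S2     S4   S5 
   S3     S6   S7 
 * S4     S7   S8 
   S5     S8   S9 
   S6    S10  S11 
 * S7    S11  S12 
   S8    S12  S13 
   S9    S13  S14 
   S10   S10  S10 
 * S11   S10  S15 
   S12   S15  S16 
   S13   S16  S17 
   S14   S17   S0 
   S15   S10  S18 
   S16   S18  S19 
   S17   S19   S1 
   S18   S10  S20 
   S19   S20   S3 
   S20   S10   S6 
(> = start, * = accepting)

start=S0; accept=S2,S4,S7,S11; S0-x>S1; S0-y>S2; S1-x>S3; S1-y>S4; S2-x>S4; S2-y>S5; S3-x>S6; S3-y>S7; S4-x>S7; S4-y>S8; S5-x>S8; S5-y>S9; S6-x>S10; S6-y>S11; S7-x>S11; S7-y>S12; S8-x>S12; S8-y>S13; S9-x>S13; S9-y>S14; S10-x>S10; S10-y>S10; S11-x>S10; S11-y>S15; S12-x>S15; S12-y>S16; S13-x>S16; S13-y>S17; S14-x>S17; S14-y>S0; S15-x>S10; S15-y>S18; S16-x>S18; S16-y>S19; S17-x>S19; S17-y>S1; S18-x>S10; S18-y>S20; S19-x>S20; S19-y>S3; S20-x>S10; S20-y>S6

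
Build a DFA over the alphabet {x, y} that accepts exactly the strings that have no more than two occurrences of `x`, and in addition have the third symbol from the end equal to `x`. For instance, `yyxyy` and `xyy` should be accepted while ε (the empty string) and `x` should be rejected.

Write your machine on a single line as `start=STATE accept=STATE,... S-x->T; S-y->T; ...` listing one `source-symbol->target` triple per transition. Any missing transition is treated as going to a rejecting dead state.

start=s0; accept=s5,s6,s7,s8; s0-x->s1; s0-y->s0; s1-x->s2; s1-y->s3; s2-x->s4; s2-y->s5; s3-x->s6; s3-y->s7; s4-x->s4; s4-y->s4; s5-x->s4; s5-y->s8; s6-x->s4; s6-y->s9; s7-x->s10; s7-y->s11; s8-x->s4; s8-y->s4; s9-x->s4; s9-y->s8; s10-x->s4; s10-y->s9; s11-x->s10; s11-y->s11

Handle the two conditions separately and then intersect. One (4 states) tracks the count of `x`s, saturating at 3; the other (15 states) tracks the last 3 symbols read. Each combined state is a pair, one component from each; accept when both components accept. Equivalent product states are then merged.
12 states suffice.
          x    y  
>  s0     s1   s0 
   s1     s2   s3 
   s2     s4   s5 
   s3     s6   s7 
   s4     s4   s4 
 * s5     s4   s8 
 * s6     s4   s9 
 * s7    s10  s11 
 * s8     s4   s4 
   s9     s4   s8 
   s10    s4   s9 
   s11   s10  s11 
(> = start, * = accepting)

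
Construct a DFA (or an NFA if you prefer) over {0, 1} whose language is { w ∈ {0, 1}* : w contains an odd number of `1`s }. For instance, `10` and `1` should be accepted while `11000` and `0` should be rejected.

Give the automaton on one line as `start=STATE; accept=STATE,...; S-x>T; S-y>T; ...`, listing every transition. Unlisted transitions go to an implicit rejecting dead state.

start=A; accept=B; A-0>A; A-1>B; B-0>B; B-1>A

Keep the running count of `1`s modulo 2: each `1` advances along the cycle A → B → A while other symbols loop. Accept at B.
A 2-state machine:
       0  1 
>  A   A  B 
 * B   B  A 
(> = start, * = accepting)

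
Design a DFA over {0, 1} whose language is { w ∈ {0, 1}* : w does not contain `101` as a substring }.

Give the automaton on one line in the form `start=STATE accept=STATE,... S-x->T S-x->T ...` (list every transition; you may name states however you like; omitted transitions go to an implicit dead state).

Track partial matches of the forbidden pattern `101`. State q3 is a dead state reached once `101` has occurred; every other state accepts. q0 means no part of `101` is currently matched.
With 4 states:
        0   1  
>* q0   q0  q1 
 * q1   q2  q1 
 * q2   q0  q3 
   q3   q3  q3 
(> = start, * = accepting)

start=q0 accept=q0,q1,q2 q0-0->q0 q0-1->q1 q1-0->q2 q1-1->q1 q2-0->q0 q2-1->q3 q3-0->q3 q3-1->q3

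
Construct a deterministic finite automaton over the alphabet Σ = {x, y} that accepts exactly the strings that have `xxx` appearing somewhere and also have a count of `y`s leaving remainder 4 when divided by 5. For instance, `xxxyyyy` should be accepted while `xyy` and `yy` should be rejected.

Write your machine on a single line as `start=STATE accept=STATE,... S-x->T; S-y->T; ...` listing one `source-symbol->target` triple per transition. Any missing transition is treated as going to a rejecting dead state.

Handle the two conditions separately and then intersect. The first has 4 states tracking whether and how much of `xxx` has been seen; the second has 5 states tracking the count of `y`s modulo 5. A product state is a pair (one from each), accepting exactly when both do.
20 states suffice.
          x    y  
>  S0     S1   S2 
   S1     S3   S2 
   S2     S4   S5 
   S3     S6   S2 
   S4     S7   S5 
   S5     S8   S9 
   S6     S6  S10 
   S7    S10   S5 
   S8    S11   S9 
   S9    S12  S13 
   S10   S10  S14 
   S11   S14   S9 
   S12   S15  S13 
   S13   S16   S0 
   S14   S14  S17 
   S15   S17  S13 
   S16   S18   S0 
   S17   S17  S19 
   S18   S19   S0 
 * S19   S19   S6 
(> = start, * = accepting)

start=S0; accept=S19; S0-x->S1; S0-y->S2; S1-x->S3; S1-y->S2; S2-x->S4; S2-y->S5; S3-x->S6; S3-y->S2; S4-x->S7; S4-y->S5; S5-x->S8; S5-y->S9; S6-x->S6; S6-y->S10; S7-x->S10; S7-y->S5; S8-x->S11; S8-y->S9; S9-x->S12; S9-y->S13; S10-x->S10; S10-y->S14; S11-x->S14; S11-y->S9; S12-x->S15; S12-y->S13; S13-x->S16; S13-y->S0; S14-x->S14; S14-y->S17; S15-x->S17; S15-y->S13; S16-x->S18; S16-y->S0; S17-x->S17; S17-y->S19; S18-x->S19; S18-y->S0; S19-x->S19; S19-y->S6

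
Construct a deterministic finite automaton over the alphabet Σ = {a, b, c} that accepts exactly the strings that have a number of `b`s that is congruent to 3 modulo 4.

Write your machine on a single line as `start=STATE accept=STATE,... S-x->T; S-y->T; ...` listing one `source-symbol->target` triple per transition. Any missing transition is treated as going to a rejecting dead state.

start=q0; accept=q3; q0-a->q0; q0-b->q1; q0-c->q0; q1-a->q1; q1-b->q2; q1-c->q1; q2-a->q2; q2-b->q3; q2-c->q2; q3-a->q3; q3-b->q0; q3-c->q3

The only thing that matters is how many `b`s have appeared, reduced mod 4. Use one state per residue: q0 for 0, …, q3 for 3. Reading `b` moves to the next residue; anything else stays put. q3 is accepting.
        a   b   c  
>  q0   q0  q1  q0 
   q1   q1  q2  q1 
   q2   q2  q3  q2 
 * q3   q3  q0  q3 
(> = start, * = accepting)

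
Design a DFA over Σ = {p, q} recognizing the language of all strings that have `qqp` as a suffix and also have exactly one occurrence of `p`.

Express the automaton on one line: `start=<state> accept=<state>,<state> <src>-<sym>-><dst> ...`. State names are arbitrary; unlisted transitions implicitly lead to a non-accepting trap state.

Run two small machines in parallel and take their product. The first has 4 states tracking how much of the suffix `qqp` has currently been matched; the second has 3 states tracking the count of `p`s, saturating at 2. A product state is a pair (one from each), accepting exactly when both do. Minimizing collapses redundant product states.
        p   q  
>  s0   s1  s2 
   s1   s1  s1 
   s2   s1  s3 
   s3   s4  s3 
 * s4   s1  s1 
(> = start, * = accepting)

start=s0 accept=s4 s0-p->s1 s0-q->s2 s1-p->s1 s1-q->s1 s2-p->s1 s2-q->s3 s3-p->s4 s3-q->s3 s4-p->s1 s4-q->s1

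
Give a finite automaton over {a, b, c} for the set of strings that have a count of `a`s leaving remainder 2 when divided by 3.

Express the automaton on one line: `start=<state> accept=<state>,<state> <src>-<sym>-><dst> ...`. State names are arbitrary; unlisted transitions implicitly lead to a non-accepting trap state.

start=S0 accept=S2 S0-a->S1 S0-b->S0 S0-c->S0 S1-a->S2 S1-b->S1 S1-c->S1 S2-a->S0 S2-b->S2 S2-c->S2

Keep the running count of `a`s modulo 3: each `a` advances along the cycle S0 → S1 → S2 → S0 while other symbols loop. Accept at S2.
A 3-state machine:
        a   b   c  
>  S0   S1  S0  S0 
   S1   S2  S1  S1 
 * S2   S0  S2  S2 
(> = start, * = accepting)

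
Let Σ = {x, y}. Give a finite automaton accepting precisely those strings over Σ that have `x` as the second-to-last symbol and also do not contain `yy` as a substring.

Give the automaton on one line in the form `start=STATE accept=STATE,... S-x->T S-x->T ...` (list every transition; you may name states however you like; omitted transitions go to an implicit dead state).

start=A accept=D,E A-x->B A-y->C B-x->D B-y->E C-x->B C-y->F D-x->D D-y->E E-x->B E-y->F F-x->F F-y->F

Handle the two conditions separately and then intersect. The first has 7 states tracking the last 2 symbols read; the second has 3 states tracking partial matches of the forbidden pattern `yy`. A product state is a pair (one from each), accepting exactly when both do. Minimizing collapses redundant product states.
A 6-state machine:
       x  y 
>  A   B  C 
   B   D  E 
   C   B  F 
 * D   D  E 
 * E   B  F 
   F   F  F 
(> = start, * = accepting)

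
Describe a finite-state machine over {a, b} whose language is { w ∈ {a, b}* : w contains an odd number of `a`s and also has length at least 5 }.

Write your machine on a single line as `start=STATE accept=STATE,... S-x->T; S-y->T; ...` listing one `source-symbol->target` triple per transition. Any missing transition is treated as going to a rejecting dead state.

Handle the two conditions separately and then intersect. The first has 2 states tracking the count of `a`s modulo 2; the second has 7 states tracking the input length, saturating at 6. A product state is a pair (one from each), accepting exactly when both do. Equivalent product states are then merged.
A 10-state machine:
        a   b  
>  q0   q1  q2 
   q1   q3  q4 
   q2   q4  q3 
   q3   q5  q6 
   q4   q6  q5 
   q5   q7  q8 
   q6   q8  q7 
   q7   q9  q7 
   q8   q7  q9 
 * q9   q7  q9 
(> = start, * = accepting)

start=q0; accept=q9; q0-a->q1; q0-b->q2; q1-a->q3; q1-b->q4; q2-a->q4; q2-b->q3; q3-a->q5; q3-b->q6; q4-a->q6; q4-b->q5; q5-a->q7; q5-b->q8; q6-a->q8; q6-b->q7; q7-a->q9; q7-b->q7; q8-a->q7; q8-b->q9; q9-a->q7; q9-b->q9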